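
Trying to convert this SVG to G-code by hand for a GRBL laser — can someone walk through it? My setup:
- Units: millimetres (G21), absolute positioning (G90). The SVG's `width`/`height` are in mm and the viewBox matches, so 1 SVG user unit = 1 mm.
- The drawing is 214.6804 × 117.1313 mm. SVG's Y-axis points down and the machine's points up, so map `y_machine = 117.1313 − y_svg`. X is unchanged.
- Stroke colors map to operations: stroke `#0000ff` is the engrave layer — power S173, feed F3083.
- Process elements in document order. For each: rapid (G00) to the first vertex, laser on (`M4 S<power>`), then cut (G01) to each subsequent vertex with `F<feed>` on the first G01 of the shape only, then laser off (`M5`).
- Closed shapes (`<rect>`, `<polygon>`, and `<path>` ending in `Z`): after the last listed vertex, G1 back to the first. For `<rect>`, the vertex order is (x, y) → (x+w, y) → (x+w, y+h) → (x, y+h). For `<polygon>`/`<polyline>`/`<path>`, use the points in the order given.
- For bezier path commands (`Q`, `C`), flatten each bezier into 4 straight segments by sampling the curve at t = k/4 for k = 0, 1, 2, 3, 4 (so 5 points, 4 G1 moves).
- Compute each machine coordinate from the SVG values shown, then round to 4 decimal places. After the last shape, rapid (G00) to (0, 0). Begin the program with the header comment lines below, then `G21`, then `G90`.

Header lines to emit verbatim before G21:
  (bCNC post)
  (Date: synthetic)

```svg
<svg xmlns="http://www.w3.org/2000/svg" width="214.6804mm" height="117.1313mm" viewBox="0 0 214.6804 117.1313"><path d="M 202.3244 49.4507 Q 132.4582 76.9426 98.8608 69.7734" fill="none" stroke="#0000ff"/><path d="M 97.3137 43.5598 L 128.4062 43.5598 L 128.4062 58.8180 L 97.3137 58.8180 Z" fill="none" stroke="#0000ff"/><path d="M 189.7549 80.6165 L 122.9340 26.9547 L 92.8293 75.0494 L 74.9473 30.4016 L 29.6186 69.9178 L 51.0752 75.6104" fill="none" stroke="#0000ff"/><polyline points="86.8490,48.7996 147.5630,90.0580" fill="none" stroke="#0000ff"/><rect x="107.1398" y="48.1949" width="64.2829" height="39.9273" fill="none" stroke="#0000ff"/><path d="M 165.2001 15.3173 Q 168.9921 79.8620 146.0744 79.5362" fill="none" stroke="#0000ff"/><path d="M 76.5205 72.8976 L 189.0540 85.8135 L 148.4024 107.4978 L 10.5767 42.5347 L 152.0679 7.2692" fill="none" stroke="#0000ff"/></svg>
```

(bCNC post)
(Date: synthetic)
G21
G90
G00 X202.3244 Y67.6806
M4 S173
G01 X169.6581 Y56.1010 F3083
G01 X141.5254 Y48.8540
G01 X117.9263 Y45.9396
G01 X98.8608 Y47.3579
M5
G00 X97.3137 Y73.5715
M4 S173
G01 X128.4062 Y73.5715 F3083
G01 X128.4062 Y58.3133
G01 X97.3137 Y58.3133
G01 X97.3137 Y73.5715
M5
G00 X189.7549 Y36.5148
M4 S173
G01 X122.9340 Y90.1766 F3083
G01 X92.8293 Y42.0819
G01 X74.9473 Y86.7297
G01 X29.6186 Y47.2135
G01 X51.0752 Y41.5209
M5
G00 X86.8490 Y68.3317
M4 S173
G01 X147.5630 Y27.0733 F3083
M5
G00 X107.1398 Y68.9364
M4 S173
G01 X171.4227 Y68.9364 F3083
G01 X171.4227 Y29.0091
G01 X107.1398 Y29.0091
G01 X107.1398 Y68.9364
M5
G00 X165.2001 Y101.8140
M4 S173
G01 X165.4267 Y73.5961 F3083
G01 X162.3147 Y53.4869
G01 X155.8639 Y41.4866
G01 X146.0744 Y37.5951
M5
G00 X76.5205 Y44.2337
M4 S173
G01 X189.0540 Y31.3178 F3083
G01 X148.4024 Y9.6335
G01 X10.5767 Y74.5966
G01 X152.0679 Y109.8621
M5
G00 X0.0000 Y0.0000

viewBox `0 0 214.6804 117.1313` with mm width/height → 1 unit = 1 mm. Flip: y_m = 117.1313 − y_svg.

**Shape 1** — `<path>` quadratic bezier, stroke `#0000ff` → engrave (S173, F3083). Control points (SVG): P0=(202.3244,49.4507), P1=(132.4582,76.9426), P2=(98.8608,69.7734); sampled at t=k/4. Machine vertices: (202.3244,67.6806) → (169.6581,56.1010) → (141.5254,48.8540) → (117.9263,45.9396) → (98.8608,47.3579). Open path.

**Shape 2** — `<path>` rectangle, stroke `#0000ff` → engrave (S173, F3083). Machine vertices: (97.3137,73.5715) → (128.4062,73.5715) → (128.4062,58.3133) → (97.3137,58.3133) → (97.3137,73.5715). Closed: final G1 returns to the first vertex.

**Shape 3** — `<path>` open polyline, stroke `#0000ff` → engrave (S173, F3083). Machine vertices: (189.7549,36.5148) → (122.9340,90.1766) → (92.8293,42.0819) → (74.9473,86.7297) → (29.6186,47.2135) → (51.0752,41.5209). Open path.

**Shape 4** — `<polyline>` line segment, stroke `#0000ff` → engrave (S173, F3083). Machine vertices: (86.8490,68.3317) → (147.5630,27.0733). Open path.

**Shape 5** — `<rect>` rectangle, stroke `#0000ff` → engrave (S173, F3083). Machine vertices: (107.1398,68.9364) → (171.4227,68.9364) → (171.4227,29.0091) → (107.1398,29.0091) → (107.1398,68.9364). Closed: final G1 returns to the first vertex.

**Shape 6** — `<path>` quadratic bezier, stroke `#0000ff` → engrave (S173, F3083). Control points (SVG): P0=(165.2001,15.3173), P1=(168.9921,79.8620), P2=(146.0744,79.5362); sampled at t=k/4. Machine vertices: (165.2001,101.8140) → (165.4267,73.5961) → (162.3147,53.4869) → (155.8639,41.4866) → (146.0744,37.5951). Open path.

**Shape 7** — `<path>` open polyline, stroke `#0000ff` → engrave (S173, F3083). Machine vertices: (76.5205,44.2337) → (189.0540,31.3178) → (148.4024,9.6335) → (10.5767,74.5966) → (152.0679,109.8621). Open path.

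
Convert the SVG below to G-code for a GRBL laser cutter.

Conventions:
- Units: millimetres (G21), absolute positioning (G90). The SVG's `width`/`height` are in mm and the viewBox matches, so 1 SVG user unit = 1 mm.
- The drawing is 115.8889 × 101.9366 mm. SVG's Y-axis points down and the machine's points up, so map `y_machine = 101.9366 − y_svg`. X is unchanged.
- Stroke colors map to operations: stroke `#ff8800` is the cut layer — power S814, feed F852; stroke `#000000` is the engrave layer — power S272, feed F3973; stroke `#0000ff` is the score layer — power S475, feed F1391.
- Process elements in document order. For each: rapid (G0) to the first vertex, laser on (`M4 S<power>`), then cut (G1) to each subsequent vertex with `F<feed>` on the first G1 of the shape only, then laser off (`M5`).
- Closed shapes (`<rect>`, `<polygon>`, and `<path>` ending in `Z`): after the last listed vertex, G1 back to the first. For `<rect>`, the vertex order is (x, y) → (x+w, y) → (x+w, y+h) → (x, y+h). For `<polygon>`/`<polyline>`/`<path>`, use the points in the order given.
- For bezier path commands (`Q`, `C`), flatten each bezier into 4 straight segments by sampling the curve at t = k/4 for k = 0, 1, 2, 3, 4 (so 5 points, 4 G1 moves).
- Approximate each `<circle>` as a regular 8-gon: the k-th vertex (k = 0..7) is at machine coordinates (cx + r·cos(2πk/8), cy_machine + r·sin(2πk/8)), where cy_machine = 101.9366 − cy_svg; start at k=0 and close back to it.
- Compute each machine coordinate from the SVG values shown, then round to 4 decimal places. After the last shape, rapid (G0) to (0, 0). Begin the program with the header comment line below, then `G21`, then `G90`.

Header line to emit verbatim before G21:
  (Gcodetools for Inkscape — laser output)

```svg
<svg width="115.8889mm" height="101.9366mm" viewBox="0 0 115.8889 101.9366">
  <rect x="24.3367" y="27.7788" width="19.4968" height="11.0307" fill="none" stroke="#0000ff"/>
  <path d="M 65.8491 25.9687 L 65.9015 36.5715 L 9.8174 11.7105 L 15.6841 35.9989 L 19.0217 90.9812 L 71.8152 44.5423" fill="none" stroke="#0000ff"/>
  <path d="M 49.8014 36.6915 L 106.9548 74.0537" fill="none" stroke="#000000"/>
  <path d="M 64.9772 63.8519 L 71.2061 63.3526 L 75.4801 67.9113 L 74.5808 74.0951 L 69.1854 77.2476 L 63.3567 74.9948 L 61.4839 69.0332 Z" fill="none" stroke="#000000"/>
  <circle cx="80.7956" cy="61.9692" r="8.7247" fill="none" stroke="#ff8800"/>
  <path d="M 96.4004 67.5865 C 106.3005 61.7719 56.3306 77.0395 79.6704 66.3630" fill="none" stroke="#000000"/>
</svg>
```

viewBox `0 0 115.8889 101.9366` with mm width/height → 1 unit = 1 mm. Flip: y_m = 101.9366 − y_svg.

**Shape 1** — `<rect>` rectangle, stroke `#0000ff` → score (S475, F1391). Machine vertices: (24.3367,74.1578) → (43.8335,74.1578) → (43.8335,63.1271) → (24.3367,63.1271) → (24.3367,74.1578). Closed: final G1 returns to the first vertex.

**Shape 2** — `<path>` open polyline, stroke `#0000ff` → score (S475, F1391). Machine vertices: (65.8491,75.9679) → (65.9015,65.3651) → (9.8174,90.2261) → (15.6841,65.9377) → (19.0217,10.9554) → (71.8152,57.3943). Open path.

**Shape 3** — `<path>` line segment, stroke `#000000` → engrave (S272, F3973). Machine vertices: (49.8014,65.2451) → (106.9548,27.8829). Open path.

**Shape 4** — `<path>` regular polygon, stroke `#000000` → engrave (S272, F3973). Machine vertices: (64.9772,38.0847) → (71.2061,38.5840) → (75.4801,34.0253) → (74.5808,27.8415) → (69.1854,24.6890) → (63.3567,26.9418) → (61.4839,32.9034) → (64.9772,38.0847). Closed: final G1 returns to the first vertex.

**Shape 5** — `<circle>` circle, stroke `#ff8800` → cut (S814, F852). Machine vertices: (89.5203,39.9674) → (86.9649,46.1367) → (80.7956,48.6921) → (74.6263,46.1367) → (72.0709,39.9674) → (74.6263,33.7981) → (80.7956,31.2427) → (86.9649,33.7981) → (89.5203,39.9674). Closed: final G1 returns to the first vertex.

**Shape 6** — `<path>` cubic bezier, stroke `#000000` → engrave (S272, F3973). Control points (SVG): P0=(96.4004,67.5865), P1=(106.3005,61.7719), P2=(56.3306,77.0395), P3=(79.6704,66.3630); sampled at t=k/4. Machine vertices: (96.4004,34.3501) → (94.6808,35.4929) → (82.9955,33.1386) → (73.8302,31.6960) → (79.6704,35.5736). Open path.

(Gcodetools for Inkscape — laser output)
G21
G90
G0 X24.3367 Y74.1578
M4 S475
G1 X43.8335 Y74.1578 F1391
G1 X43.8335 Y63.1271
G1 X24.3367 Y63.1271
G1 X24.3367 Y74.1578
M5
G0 X65.8491 Y75.9679
M4 S475
G1 X65.9015 Y65.3651 F1391
G1 X9.8174 Y90.2261
G1 X15.6841 Y65.9377
G1 X19.0217 Y10.9554
G1 X71.8152 Y57.3943
M5
G0 X49.8014 Y65.2451
M4 S272
G1 X106.9548 Y27.8829 F3973
M5
G0 X64.9772 Y38.0847
M4 S272
G1 X71.2061 Y38.5840 F3973
G1 X75.4801 Y34.0253
G1 X74.5808 Y27.8415
G1 X69.1854 Y24.6890
G1 X63.3567 Y26.9418
G1 X61.4839 Y32.9034
G1 X64.9772 Y38.0847
M5
G0 X89.5203 Y39.9674
M4 S814
G1 X86.9649 Y46.1367 F852
G1 X80.7956 Y48.6921
G1 X74.6263 Y46.1367
G1 X72.0709 Y39.9674
G1 X74.6263 Y33.7981
G1 X80.7956 Y31.2427
G1 X86.9649 Y33.7981
G1 X89.5203 Y39.9674
M5
G0 X96.4004 Y34.3501
M4 S272
G1 X94.6808 Y35.4929 F3973
G1 X82.9955 Y33.1386
G1 X73.8302 Y31.6960
G1 X79.6704 Y35.5736
M5
G0 X0.0000 Y0.0000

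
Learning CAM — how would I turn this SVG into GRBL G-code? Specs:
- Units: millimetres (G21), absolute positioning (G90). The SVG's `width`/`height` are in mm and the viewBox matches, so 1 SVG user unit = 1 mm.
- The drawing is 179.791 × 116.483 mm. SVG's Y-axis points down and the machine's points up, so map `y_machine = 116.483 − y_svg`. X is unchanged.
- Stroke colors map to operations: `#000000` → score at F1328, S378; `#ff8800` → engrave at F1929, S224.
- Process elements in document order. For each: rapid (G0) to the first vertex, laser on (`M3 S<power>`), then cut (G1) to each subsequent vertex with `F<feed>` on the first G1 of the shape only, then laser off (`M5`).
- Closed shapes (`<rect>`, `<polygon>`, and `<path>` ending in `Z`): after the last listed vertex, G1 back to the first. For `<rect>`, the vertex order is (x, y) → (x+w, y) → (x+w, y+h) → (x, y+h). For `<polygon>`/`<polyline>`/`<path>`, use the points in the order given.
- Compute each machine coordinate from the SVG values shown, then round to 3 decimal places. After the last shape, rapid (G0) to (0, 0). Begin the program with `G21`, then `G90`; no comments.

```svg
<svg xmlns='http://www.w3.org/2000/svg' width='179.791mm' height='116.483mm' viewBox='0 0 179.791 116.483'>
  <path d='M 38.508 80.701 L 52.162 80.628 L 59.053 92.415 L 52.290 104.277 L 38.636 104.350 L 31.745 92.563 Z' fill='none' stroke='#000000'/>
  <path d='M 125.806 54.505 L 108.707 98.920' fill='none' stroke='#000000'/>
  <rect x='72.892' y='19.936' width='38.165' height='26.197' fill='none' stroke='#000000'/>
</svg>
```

G21
G90
G0 X38.508 Y35.782
M3 S378
G1 X52.162 Y35.855 F1328
G1 X59.053 Y24.068
G1 X52.290 Y12.206
G1 X38.636 Y12.133
G1 X31.745 Y23.920
G1 X38.508 Y35.782
M5
G0 X125.806 Y61.978
M3 S378
G1 X108.707 Y17.563 F1328
M5
G0 X72.892 Y96.547
M3 S378
G1 X111.057 Y96.547 F1328
G1 X111.057 Y70.350
G1 X72.892 Y70.350
G1 X72.892 Y96.547
M5
G0 X0.000 Y0.000

viewBox `0 0 179.791 116.483` with mm width/height → 1 unit = 1 mm. Flip: y_m = 116.483 − y_svg.

**Shape 1** — `<path>` regular polygon, stroke `#000000` → score (S378, F1328). Machine vertices: (38.508,35.782) → (52.162,35.855) → (59.053,24.068) → (52.290,12.206) → (38.636,12.133) → (31.745,23.920) → (38.508,35.782). Closed: final G1 returns to the first vertex.

**Shape 2** — `<path>` line segment, stroke `#000000` → score (S378, F1328). Machine vertices: (125.806,61.978) → (108.707,17.563). Open path.

**Shape 3** — `<rect>` rectangle, stroke `#000000` → score (S378, F1328). Machine vertices: (72.892,96.547) → (111.057,96.547) → (111.057,70.350) → (72.892,70.350) → (72.892,96.547). Closed: final G1 returns to the first vertex.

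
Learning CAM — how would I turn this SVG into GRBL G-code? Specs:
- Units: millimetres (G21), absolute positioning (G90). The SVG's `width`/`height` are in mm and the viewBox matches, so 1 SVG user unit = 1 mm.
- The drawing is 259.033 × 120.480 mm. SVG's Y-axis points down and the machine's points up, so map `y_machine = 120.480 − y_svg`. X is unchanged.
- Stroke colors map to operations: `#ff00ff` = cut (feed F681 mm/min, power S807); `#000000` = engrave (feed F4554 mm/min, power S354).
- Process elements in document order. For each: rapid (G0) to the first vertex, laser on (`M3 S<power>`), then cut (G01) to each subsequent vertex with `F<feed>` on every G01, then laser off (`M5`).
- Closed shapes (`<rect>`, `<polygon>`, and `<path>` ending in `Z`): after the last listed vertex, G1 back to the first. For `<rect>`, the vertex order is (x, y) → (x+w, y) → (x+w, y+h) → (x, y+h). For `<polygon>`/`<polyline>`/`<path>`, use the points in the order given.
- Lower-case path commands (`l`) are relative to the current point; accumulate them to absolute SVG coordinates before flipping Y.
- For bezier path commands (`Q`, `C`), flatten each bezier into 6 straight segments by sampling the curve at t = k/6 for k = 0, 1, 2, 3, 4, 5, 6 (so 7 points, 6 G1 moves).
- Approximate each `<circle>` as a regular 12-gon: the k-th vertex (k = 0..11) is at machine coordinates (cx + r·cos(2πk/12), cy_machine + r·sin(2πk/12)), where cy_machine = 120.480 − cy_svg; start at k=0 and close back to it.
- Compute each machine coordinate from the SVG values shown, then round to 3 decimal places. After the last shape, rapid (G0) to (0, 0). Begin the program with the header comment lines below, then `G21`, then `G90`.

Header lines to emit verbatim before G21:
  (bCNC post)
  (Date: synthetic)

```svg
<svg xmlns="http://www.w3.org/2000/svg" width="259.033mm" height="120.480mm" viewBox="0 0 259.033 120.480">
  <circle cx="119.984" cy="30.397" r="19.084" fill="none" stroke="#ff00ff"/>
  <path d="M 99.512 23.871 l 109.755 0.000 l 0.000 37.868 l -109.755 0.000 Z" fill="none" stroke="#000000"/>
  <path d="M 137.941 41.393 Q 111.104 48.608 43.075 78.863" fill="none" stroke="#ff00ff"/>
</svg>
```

(bCNC post)
(Date: synthetic)
G21
G90
G0 X139.068 Y90.083
M3 S807
G01 X136.511 Y99.625 F681
G01 X129.526 Y106.610 F681
G01 X119.984 Y109.167 F681
G01 X110.442 Y106.610 F681
G01 X103.457 Y99.625 F681
G01 X100.900 Y90.083 F681
G01 X103.457 Y80.541 F681
G01 X110.442 Y73.556 F681
G01 X119.984 Y70.999 F681
G01 X129.526 Y73.556 F681
G01 X136.511 Y80.541 F681
G01 X139.068 Y90.083 F681
M5
G0 X99.512 Y96.609
M3 S354
G01 X209.267 Y96.609 F4554
G01 X209.267 Y58.741 F4554
G01 X99.512 Y58.741 F4554
G01 X99.512 Y96.609 F4554
M5
G0 X137.941 Y79.087
M3 S807
G01 X127.851 Y76.042 F681
G01 X115.473 Y71.717 F681
G01 X100.806 Y66.112 F681
G01 X83.851 Y59.227 F681
G01 X64.607 Y51.062 F681
G01 X43.075 Y41.617 F681
M5
G0 X0.000 Y0.000

1 u = 1 mm; y_m = 120.480 − y.

[1] `<circle>` circle, #ff00ff→cut S807 F681: (139.068,90.083) → (136.511,99.625) → (129.526,106.610) → (119.984,109.167) → (110.442,106.610) → (103.457,99.625) → (100.900,90.083) → (103.457,80.541) → (110.442,73.556) → (119.984,70.999) → (129.526,73.556) → (136.511,80.541) → (139.068,90.083) (closed)

[2] `<path>` rectangle, #000000→engrave S354 F4554: (99.512,96.609) → (209.267,96.609) → (209.267,58.741) → (99.512,58.741) → (99.512,96.609) (closed)

[3] `<path>` quadratic bezier, #ff00ff→cut S807 F681: (137.941,79.087) → (127.851,76.042) → (115.473,71.717) → (100.806,66.112) → (83.851,59.227) → (64.607,51.062) → (43.075,41.617)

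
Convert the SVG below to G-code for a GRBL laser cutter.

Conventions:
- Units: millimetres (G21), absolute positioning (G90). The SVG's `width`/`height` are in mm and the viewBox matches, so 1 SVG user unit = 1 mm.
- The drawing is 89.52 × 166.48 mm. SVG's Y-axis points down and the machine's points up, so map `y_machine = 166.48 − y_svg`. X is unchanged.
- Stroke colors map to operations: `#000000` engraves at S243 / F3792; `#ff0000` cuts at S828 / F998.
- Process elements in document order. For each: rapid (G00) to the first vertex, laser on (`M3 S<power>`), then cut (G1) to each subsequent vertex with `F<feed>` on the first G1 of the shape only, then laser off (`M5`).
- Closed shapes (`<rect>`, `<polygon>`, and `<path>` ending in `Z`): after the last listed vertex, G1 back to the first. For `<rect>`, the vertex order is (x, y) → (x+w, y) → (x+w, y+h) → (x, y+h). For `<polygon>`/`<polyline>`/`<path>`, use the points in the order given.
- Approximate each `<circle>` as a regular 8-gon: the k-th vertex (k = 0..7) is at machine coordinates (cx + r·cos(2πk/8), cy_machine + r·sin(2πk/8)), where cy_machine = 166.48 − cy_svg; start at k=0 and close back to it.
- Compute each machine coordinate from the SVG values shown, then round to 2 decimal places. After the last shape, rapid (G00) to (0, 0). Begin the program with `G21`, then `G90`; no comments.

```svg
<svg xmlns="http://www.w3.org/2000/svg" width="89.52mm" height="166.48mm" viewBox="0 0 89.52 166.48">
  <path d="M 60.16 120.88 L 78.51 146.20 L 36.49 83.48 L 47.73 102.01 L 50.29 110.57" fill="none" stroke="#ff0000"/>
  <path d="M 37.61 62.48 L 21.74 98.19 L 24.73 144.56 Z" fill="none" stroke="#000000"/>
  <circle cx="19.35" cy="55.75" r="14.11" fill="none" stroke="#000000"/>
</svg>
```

G21
G90
G00 X60.16 Y45.60
M3 S828
G1 X78.51 Y20.28 F998
G1 X36.49 Y83.00
G1 X47.73 Y64.47
G1 X50.29 Y55.91
M5
G00 X37.61 Y104.00
M3 S243
G1 X21.74 Y68.29 F3792
G1 X24.73 Y21.92
G1 X37.61 Y104.00
M5
G00 X33.46 Y110.73
M3 S243
G1 X29.33 Y120.71 F3792
G1 X19.35 Y124.84
G1 X9.37 Y120.71
G1 X5.24 Y110.73
G1 X9.37 Y100.75
G1 X19.35 Y96.62
G1 X29.33 Y100.75
G1 X33.46 Y110.73
M5
G00 X0.00 Y0.00

Since the viewBox matches the mm dimensions, user units are millimetres directly. The only transform is the Y-flip y_m = 166.48 − y_svg.

Shape 1 is a open polyline drawn with `<path>`. Its stroke #ff0000 means cut at S828, F998. After flipping Y the toolpath is (60.16,45.60) → (78.51,20.28) → (36.49,83.00) → (47.73,64.47) → (50.29,55.91).

Shape 2 is a closed polygon drawn with `<path>`. Its stroke #000000 means engrave at S243, F3792. After flipping Y the toolpath is (37.61,104.00) → (21.74,68.29) → (24.73,21.92) → (37.61,104.00), returning to the start.

Shape 3 is a circle drawn with `<circle>`. Its stroke #000000 means engrave at S243, F3792. After flipping Y the toolpath is (33.46,110.73) → (29.33,120.71) → (19.35,124.84) → (9.37,120.71) → (5.24,110.73) → (9.37,100.75) → (19.35,96.62) → (29.33,100.75) → (33.46,110.73), returning to the start.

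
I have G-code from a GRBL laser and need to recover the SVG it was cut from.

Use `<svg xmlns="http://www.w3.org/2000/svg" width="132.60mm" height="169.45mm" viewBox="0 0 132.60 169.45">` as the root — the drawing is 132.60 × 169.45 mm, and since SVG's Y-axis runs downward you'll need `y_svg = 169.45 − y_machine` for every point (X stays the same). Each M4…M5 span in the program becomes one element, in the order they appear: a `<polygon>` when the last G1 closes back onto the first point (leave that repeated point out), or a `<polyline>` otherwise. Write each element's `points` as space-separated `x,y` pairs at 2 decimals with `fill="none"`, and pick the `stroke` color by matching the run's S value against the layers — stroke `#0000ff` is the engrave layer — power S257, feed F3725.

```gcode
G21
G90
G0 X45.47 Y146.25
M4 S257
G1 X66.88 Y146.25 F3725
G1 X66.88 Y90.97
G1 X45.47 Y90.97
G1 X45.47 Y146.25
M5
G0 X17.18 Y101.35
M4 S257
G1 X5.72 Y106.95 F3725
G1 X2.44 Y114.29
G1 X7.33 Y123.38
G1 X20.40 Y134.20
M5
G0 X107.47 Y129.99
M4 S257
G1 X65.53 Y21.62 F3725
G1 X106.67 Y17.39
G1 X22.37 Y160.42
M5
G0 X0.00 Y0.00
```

<svg xmlns="http://www.w3.org/2000/svg" width="132.60mm" height="169.45mm" viewBox="0 0 132.60 169.45">
  <polygon points="45.47,23.20 66.88,23.20 66.88,78.48 45.47,78.48" fill="none" stroke="#0000ff"/>
  <polyline points="17.18,68.10 5.72,62.50 2.44,55.16 7.33,46.07 20.40,35.25" fill="none" stroke="#0000ff"/>
  <polyline points="107.47,39.46 65.53,147.83 106.67,152.06 22.37,9.03" fill="none" stroke="#0000ff"/>
</svg>

y_svg = 169.45 − y_m. Every run uses S257, so all elements get stroke `#0000ff` (engrave).

[1] closed run; points: 45.47,23.20 66.88,23.20 66.88,78.48 45.47,78.48

[2] open run; points: 17.18,68.10 5.72,62.50 2.44,55.16 7.33,46.07 20.40,35.25

[3] open run; points: 107.47,39.46 65.53,147.83 106.67,152.06 22.37,9.03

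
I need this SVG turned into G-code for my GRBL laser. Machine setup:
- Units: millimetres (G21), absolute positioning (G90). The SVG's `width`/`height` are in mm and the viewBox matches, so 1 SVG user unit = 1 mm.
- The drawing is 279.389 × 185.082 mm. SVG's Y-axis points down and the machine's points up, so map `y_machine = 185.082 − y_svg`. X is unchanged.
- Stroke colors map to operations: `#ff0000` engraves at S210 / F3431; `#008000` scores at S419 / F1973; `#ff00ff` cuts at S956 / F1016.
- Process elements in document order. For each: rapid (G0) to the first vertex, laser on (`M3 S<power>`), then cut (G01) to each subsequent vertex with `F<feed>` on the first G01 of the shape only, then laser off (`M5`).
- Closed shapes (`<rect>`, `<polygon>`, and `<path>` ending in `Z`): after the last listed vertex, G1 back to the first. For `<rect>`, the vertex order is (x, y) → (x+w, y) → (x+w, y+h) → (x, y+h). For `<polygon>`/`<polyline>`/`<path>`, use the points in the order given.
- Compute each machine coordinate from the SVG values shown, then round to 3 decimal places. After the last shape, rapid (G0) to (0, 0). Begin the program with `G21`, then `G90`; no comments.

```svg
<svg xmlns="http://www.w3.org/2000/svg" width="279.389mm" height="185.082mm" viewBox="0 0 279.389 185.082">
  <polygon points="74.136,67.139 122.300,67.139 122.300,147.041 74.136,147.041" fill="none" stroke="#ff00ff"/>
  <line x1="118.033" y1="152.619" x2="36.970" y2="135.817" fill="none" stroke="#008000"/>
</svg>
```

viewBox `0 0 279.389 185.082` with mm width/height → 1 unit = 1 mm. Flip: y_m = 185.082 − y_svg.

**Shape 1** — `<polygon>` rectangle, stroke `#ff00ff` → cut (S956, F1016). Machine vertices: (74.136,117.943) → (122.300,117.943) → (122.300,38.041) → (74.136,38.041) → (74.136,117.943). Closed: final G1 returns to the first vertex.

**Shape 2** — `<line>` line segment, stroke `#008000` → score (S419, F1973). Machine vertices: (118.033,32.463) → (36.970,49.265). Open path.

G21
G90
G0 X74.136 Y117.943
M3 S956
G01 X122.300 Y117.943 F1016
G01 X122.300 Y38.041
G01 X74.136 Y38.041
G01 X74.136 Y117.943
M5
G0 X118.033 Y32.463
M3 S419
G01 X36.970 Y49.265 F1973
M5
G0 X0.000 Y0.000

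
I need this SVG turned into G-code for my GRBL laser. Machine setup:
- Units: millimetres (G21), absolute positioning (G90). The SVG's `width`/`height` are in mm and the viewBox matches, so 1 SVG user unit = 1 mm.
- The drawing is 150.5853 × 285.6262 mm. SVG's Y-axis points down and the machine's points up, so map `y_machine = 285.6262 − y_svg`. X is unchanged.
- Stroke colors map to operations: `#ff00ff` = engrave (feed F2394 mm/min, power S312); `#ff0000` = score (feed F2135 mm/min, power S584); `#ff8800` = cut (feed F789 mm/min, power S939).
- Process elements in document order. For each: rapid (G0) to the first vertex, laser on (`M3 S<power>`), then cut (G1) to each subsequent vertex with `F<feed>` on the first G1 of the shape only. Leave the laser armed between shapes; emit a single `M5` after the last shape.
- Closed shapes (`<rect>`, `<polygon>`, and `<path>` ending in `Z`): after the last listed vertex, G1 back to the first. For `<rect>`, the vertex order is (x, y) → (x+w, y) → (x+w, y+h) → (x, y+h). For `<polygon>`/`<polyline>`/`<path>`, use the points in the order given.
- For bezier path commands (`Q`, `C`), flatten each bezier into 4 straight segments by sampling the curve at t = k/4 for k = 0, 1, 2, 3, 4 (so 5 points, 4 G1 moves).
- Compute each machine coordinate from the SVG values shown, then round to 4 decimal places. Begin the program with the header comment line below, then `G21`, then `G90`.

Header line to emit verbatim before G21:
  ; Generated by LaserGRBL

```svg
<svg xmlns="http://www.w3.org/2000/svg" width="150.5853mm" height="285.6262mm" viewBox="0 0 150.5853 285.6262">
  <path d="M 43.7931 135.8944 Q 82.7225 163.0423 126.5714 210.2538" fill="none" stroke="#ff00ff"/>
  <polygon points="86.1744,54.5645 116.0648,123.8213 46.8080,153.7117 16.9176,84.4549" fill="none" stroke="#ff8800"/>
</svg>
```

; Generated by LaserGRBL
G21
G90
G0 X43.7931 Y149.7318
M3 S312
G1 X63.5653 Y134.9039 F2394
G1 X83.9524 Y117.5680
G1 X104.9544 Y97.7242
G1 X126.5714 Y75.3724
G0 X86.1744 Y231.0617
M3 S939
G1 X116.0648 Y161.8049 F789
G1 X46.8080 Y131.9145
G1 X16.9176 Y201.1713
G1 X86.1744 Y231.0617
M5

viewBox `0 0 150.5853 285.6262` with mm width/height → 1 unit = 1 mm. Flip: y_m = 285.6262 − y_svg.

**Shape 1** — `<path>` quadratic bezier, stroke `#ff00ff` → engrave (S312, F2394). Control points (SVG): P0=(43.7931,135.8944), P1=(82.7225,163.0423), P2=(126.5714,210.2538); sampled at t=k/4. Machine vertices: (43.7931,149.7318) → (63.5653,134.9039) → (83.9524,117.5680) → (104.9544,97.7242) → (126.5714,75.3724). Open path.

**Shape 2** — `<polygon>` regular polygon, stroke `#ff8800` → cut (S939, F789). Machine vertices: (86.1744,231.0617) → (116.0648,161.8049) → (46.8080,131.9145) → (16.9176,201.1713) → (86.1744,231.0617). Closed: final G1 returns to the first vertex.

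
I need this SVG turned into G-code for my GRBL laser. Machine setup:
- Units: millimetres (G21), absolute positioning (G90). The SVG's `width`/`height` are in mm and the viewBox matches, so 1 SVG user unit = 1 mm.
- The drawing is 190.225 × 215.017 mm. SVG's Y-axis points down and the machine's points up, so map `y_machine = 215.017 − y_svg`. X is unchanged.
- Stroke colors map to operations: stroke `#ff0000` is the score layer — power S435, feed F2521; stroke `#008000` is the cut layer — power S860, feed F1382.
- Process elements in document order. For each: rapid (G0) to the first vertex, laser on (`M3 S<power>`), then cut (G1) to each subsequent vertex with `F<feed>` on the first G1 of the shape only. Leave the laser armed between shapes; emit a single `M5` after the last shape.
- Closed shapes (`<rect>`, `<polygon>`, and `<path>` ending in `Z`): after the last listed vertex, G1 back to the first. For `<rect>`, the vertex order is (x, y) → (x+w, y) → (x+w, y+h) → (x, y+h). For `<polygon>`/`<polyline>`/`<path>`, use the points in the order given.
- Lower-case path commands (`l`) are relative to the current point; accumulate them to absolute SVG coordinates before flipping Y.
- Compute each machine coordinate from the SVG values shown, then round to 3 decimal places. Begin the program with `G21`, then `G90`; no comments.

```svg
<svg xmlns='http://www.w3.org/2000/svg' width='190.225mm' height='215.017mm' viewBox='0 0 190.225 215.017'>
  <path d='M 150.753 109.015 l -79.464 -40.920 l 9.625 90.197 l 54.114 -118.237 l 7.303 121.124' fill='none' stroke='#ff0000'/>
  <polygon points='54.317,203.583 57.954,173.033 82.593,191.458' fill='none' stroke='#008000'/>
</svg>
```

G21
G90
G0 X150.753 Y106.002
M3 S435
G1 X71.289 Y146.922 F2521
G1 X80.914 Y56.725
G1 X135.028 Y174.962
G1 X142.331 Y53.838
G0 X54.317 Y11.434
M3 S860
G1 X57.954 Y41.984 F1382
G1 X82.593 Y23.559
G1 X54.317 Y11.434
M5

viewBox `0 0 190.225 215.017` with mm width/height → 1 unit = 1 mm. Flip: y_m = 215.017 − y_svg.

**Shape 1** — `<path>` open polyline, stroke `#ff0000` → score (S435, F2521). Machine vertices: (150.753,106.002) → (71.289,146.922) → (80.914,56.725) → (135.028,174.962) → (142.331,53.838). Open path.

**Shape 2** — `<polygon>` regular polygon, stroke `#008000` → cut (S860, F1382). Machine vertices: (54.317,11.434) → (57.954,41.984) → (82.593,23.559) → (54.317,11.434). Closed: final G1 returns to the first vertex.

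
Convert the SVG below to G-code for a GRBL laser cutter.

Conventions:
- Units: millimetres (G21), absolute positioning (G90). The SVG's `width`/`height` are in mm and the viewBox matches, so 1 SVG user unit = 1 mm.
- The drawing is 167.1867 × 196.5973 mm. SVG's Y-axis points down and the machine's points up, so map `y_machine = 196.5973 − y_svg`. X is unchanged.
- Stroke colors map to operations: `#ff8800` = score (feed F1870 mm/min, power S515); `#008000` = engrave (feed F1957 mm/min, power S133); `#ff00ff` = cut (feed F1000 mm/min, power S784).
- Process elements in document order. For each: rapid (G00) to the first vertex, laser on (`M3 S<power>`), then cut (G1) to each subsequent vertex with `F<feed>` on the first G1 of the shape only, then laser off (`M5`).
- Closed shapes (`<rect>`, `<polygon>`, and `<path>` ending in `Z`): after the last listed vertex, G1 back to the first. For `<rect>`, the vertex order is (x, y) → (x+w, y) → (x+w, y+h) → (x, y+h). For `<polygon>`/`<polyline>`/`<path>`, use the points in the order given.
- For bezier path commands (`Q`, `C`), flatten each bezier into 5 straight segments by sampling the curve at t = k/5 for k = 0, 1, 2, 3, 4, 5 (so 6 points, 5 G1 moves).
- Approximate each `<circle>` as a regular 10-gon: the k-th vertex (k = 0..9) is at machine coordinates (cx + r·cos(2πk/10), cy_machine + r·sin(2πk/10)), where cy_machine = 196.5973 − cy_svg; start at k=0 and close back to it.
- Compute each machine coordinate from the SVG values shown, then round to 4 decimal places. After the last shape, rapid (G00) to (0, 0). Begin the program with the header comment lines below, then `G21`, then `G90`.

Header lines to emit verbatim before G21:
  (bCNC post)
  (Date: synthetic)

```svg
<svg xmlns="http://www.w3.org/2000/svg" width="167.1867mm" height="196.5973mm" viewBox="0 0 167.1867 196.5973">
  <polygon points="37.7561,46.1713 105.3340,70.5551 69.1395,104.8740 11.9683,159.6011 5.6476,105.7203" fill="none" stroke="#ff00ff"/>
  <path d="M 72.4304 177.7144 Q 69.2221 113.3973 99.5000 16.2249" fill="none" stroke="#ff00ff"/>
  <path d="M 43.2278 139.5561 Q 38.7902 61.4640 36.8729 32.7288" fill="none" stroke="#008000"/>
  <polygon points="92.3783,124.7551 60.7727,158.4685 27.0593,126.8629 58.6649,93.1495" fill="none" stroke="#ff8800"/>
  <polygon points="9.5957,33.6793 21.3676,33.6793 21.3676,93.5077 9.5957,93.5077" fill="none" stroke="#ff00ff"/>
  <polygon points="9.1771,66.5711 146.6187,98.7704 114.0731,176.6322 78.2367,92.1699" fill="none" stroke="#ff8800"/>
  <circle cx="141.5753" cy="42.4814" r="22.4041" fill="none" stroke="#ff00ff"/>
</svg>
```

Since the viewBox matches the mm dimensions, user units are millimetres directly. The only transform is the Y-flip y_m = 196.5973 − y_svg.

Shape 1 is a closed polygon drawn with `<polygon>`. Its stroke #ff00ff means cut at S784, F1000. After flipping Y the toolpath is (37.7561,150.4260) → (105.3340,126.0422) → (69.1395,91.7233) → (11.9683,36.9962) → (5.6476,90.8770) → (37.7561,150.4260), returning to the start.

Shape 2 is a quadratic bezier drawn with `<path>`. Its stroke #ff00ff means cut at S784, F1000. After flipping Y the toolpath is (72.4304,18.8829) → (72.4865,45.9240) → (75.2216,75.5934) → (80.6355,107.8913) → (88.7283,142.8177) → (99.5000,180.3724).

Shape 3 is a quadratic bezier drawn with `<path>`. Its stroke #008000 means engrave at S133, F1957. After flipping Y the toolpath is (43.2278,57.0412) → (41.5536,86.3038) → (40.0810,111.6178) → (38.8100,132.9832) → (37.7406,150.4001) → (36.8729,163.8685).

Shape 4 is a regular polygon drawn with `<polygon>`. Its stroke #ff8800 means score at S515, F1870. After flipping Y the toolpath is (92.3783,71.8422) → (60.7727,38.1288) → (27.0593,69.7344) → (58.6649,103.4478) → (92.3783,71.8422), returning to the start.

Shape 5 is a rectangle drawn with `<polygon>`. Its stroke #ff00ff means cut at S784, F1000. After flipping Y the toolpath is (9.5957,162.9180) → (21.3676,162.9180) → (21.3676,103.0896) → (9.5957,103.0896) → (9.5957,162.9180), returning to the start.

Shape 6 is a closed polygon drawn with `<polygon>`. Its stroke #ff8800 means score at S515, F1870. After flipping Y the toolpath is (9.1771,130.0262) → (146.6187,97.8269) → (114.0731,19.9651) → (78.2367,104.4274) → (9.1771,130.0262), returning to the start.

Shape 7 is a circle drawn with `<circle>`. Its stroke #ff00ff means cut at S784, F1000. After flipping Y the toolpath is (163.9794,154.1159) → (159.7006,167.2847) → (148.4985,175.4235) → (134.6521,175.4235) → (123.4500,167.2847) → (119.1712,154.1159) → (123.4500,140.9471) → (134.6521,132.8083) → (148.4985,132.8083) → (159.7006,140.9471) → (163.9794,154.1159), returning to the start.

(bCNC post)
(Date: synthetic)
G21
G90
G00 X37.7561 Y150.4260
M3 S784
G1 X105.3340 Y126.0422 F1000
G1 X69.1395 Y91.7233
G1 X11.9683 Y36.9962
G1 X5.6476 Y90.8770
G1 X37.7561 Y150.4260
M5
G00 X72.4304 Y18.8829
M3 S784
G1 X72.4865 Y45.9240 F1000
G1 X75.2216 Y75.5934
G1 X80.6355 Y107.8913
G1 X88.7283 Y142.8177
G1 X99.5000 Y180.3724
M5
G00 X43.2278 Y57.0412
M3 S133
G1 X41.5536 Y86.3038 F1957
G1 X40.0810 Y111.6178
G1 X38.8100 Y132.9832
G1 X37.7406 Y150.4001
G1 X36.8729 Y163.8685
M5
G00 X92.3783 Y71.8422
M3 S515
G1 X60.7727 Y38.1288 F1870
G1 X27.0593 Y69.7344
G1 X58.6649 Y103.4478
G1 X92.3783 Y71.8422
M5
G00 X9.5957 Y162.9180
M3 S784
G1 X21.3676 Y162.9180 F1000
G1 X21.3676 Y103.0896
G1 X9.5957 Y103.0896
G1 X9.5957 Y162.9180
M5
G00 X9.1771 Y130.0262
M3 S515
G1 X146.6187 Y97.8269 F1870
G1 X114.0731 Y19.9651
G1 X78.2367 Y104.4274
G1 X9.1771 Y130.0262
M5
G00 X163.9794 Y154.1159
M3 S784
G1 X159.7006 Y167.2847 F1000
G1 X148.4985 Y175.4235
G1 X134.6521 Y175.4235
G1 X123.4500 Y167.2847
G1 X119.1712 Y154.1159
G1 X123.4500 Y140.9471
G1 X134.6521 Y132.8083
G1 X148.4985 Y132.8083
G1 X159.7006 Y140.9471
G1 X163.9794 Y154.1159
M5
G00 X0.0000 Y0.0000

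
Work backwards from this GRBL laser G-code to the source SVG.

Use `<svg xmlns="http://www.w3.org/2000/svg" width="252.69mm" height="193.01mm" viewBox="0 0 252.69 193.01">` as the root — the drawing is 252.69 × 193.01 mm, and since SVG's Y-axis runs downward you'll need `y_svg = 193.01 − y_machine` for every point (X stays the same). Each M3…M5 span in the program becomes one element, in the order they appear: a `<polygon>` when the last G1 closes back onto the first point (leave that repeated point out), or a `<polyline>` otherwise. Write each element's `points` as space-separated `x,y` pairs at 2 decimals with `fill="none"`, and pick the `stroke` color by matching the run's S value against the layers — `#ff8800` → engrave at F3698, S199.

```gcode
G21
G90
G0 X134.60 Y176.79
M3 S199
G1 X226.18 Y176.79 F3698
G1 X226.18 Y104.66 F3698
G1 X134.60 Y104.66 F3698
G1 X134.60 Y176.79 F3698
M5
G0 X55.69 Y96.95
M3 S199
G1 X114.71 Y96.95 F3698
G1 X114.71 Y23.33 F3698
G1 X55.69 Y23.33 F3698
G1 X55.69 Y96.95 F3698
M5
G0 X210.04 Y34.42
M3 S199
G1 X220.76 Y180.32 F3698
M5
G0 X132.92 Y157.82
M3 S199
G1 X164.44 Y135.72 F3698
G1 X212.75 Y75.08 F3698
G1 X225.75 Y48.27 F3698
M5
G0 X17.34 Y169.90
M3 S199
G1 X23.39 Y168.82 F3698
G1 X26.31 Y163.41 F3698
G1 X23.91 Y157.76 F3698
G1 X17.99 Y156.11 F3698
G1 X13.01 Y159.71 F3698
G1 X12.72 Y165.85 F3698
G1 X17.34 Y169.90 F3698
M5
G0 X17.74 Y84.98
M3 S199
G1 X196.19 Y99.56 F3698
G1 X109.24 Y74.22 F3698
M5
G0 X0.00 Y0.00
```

<svg xmlns="http://www.w3.org/2000/svg" width="252.69mm" height="193.01mm" viewBox="0 0 252.69 193.01">
  <polygon points="134.60,16.22 226.18,16.22 226.18,88.35 134.60,88.35" fill="none" stroke="#ff8800"/>
  <polygon points="55.69,96.06 114.71,96.06 114.71,169.68 55.69,169.68" fill="none" stroke="#ff8800"/>
  <polyline points="210.04,158.59 220.76,12.69" fill="none" stroke="#ff8800"/>
  <polyline points="132.92,35.19 164.44,57.29 212.75,117.93 225.75,144.74" fill="none" stroke="#ff8800"/>
  <polygon points="17.34,23.11 23.39,24.19 26.31,29.60 23.91,35.25 17.99,36.90 13.01,33.30 12.72,27.16" fill="none" stroke="#ff8800"/>
  <polyline points="17.74,108.03 196.19,93.45 109.24,118.79" fill="none" stroke="#ff8800"/>
</svg>

y_svg = 193.01 − y_m. Every run uses S199, so all elements get stroke `#ff8800` (engrave).

[1] closed run; points: 134.60,16.22 226.18,16.22 226.18,88.35 134.60,88.35

[2] closed run; points: 55.69,96.06 114.71,96.06 114.71,169.68 55.69,169.68

[3] open run; points: 210.04,158.59 220.76,12.69

[4] open run; points: 132.92,35.19 164.44,57.29 212.75,117.93 225.75,144.74

[5] closed run; points: 17.34,23.11 23.39,24.19 26.31,29.60 23.91,35.25 17.99,36.90 13.01,33.30 12.72,27.16

[6] open run; points: 17.74,108.03 196.19,93.45 109.24,118.79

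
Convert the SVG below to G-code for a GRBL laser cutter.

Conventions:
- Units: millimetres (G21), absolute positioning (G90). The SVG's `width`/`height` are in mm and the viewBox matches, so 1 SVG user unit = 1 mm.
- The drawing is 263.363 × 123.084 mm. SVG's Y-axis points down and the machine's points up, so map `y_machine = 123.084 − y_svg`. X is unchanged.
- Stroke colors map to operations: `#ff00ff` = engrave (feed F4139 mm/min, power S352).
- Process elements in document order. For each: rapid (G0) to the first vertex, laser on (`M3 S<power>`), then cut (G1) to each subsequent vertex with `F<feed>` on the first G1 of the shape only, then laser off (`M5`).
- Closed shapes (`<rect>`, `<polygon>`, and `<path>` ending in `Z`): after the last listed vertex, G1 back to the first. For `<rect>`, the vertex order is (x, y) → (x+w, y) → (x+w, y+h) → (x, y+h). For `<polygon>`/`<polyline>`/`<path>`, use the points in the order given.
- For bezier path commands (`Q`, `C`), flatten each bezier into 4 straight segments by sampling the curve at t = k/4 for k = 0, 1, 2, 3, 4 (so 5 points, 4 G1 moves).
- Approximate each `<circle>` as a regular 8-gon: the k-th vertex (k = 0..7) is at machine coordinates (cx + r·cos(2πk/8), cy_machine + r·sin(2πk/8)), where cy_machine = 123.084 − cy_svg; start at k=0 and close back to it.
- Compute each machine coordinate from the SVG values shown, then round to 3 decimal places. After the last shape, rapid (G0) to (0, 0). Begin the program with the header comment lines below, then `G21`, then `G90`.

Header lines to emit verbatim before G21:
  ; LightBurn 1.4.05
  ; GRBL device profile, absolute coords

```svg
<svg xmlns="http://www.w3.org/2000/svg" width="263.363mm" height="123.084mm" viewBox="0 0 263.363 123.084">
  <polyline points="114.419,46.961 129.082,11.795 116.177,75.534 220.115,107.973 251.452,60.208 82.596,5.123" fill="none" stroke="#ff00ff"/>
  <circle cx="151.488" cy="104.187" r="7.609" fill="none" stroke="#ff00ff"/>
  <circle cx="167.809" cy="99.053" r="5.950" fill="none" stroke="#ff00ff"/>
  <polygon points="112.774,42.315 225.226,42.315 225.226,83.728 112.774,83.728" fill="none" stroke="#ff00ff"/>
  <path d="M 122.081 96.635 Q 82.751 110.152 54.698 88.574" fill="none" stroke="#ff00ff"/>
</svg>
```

1 u = 1 mm; y_m = 123.084 − y.

[1] `<polyline>` open polyline, #ff00ff→engrave S352 F4139: (114.419,76.123) → (129.082,111.289) → (116.177,47.550) → (220.115,15.111) → (251.452,62.876) → (82.596,117.961)

[2] `<circle>` circle, #ff00ff→engrave S352 F4139: (159.097,18.897) → (156.868,24.277) → (151.488,26.506) → (146.108,24.277) → (143.879,18.897) → (146.108,13.517) → (151.488,11.288) → (156.868,13.517) → (159.097,18.897) (closed)

[3] `<circle>` circle, #ff00ff→engrave S352 F4139: (173.759,24.031) → (172.016,28.238) → (167.809,29.981) → (163.602,28.238) → (161.859,24.031) → (163.602,19.824) → (167.809,18.081) → (172.016,19.824) → (173.759,24.031) (closed)

[4] `<polygon>` rectangle, #ff00ff→engrave S352 F4139: (112.774,80.769) → (225.226,80.769) → (225.226,39.356) → (112.774,39.356) → (112.774,80.769) (closed)

[5] `<path>` quadratic bezier, #ff00ff→engrave S352 F4139: (122.081,26.449) → (103.121,21.884) → (85.570,21.706) → (69.429,25.914) → (54.698,34.510)

; LightBurn 1.4.05
; GRBL device profile, absolute coords
G21
G90
G0 X114.419 Y76.123
M3 S352
G1 X129.082 Y111.289 F4139
G1 X116.177 Y47.550
G1 X220.115 Y15.111
G1 X251.452 Y62.876
G1 X82.596 Y117.961
M5
G0 X159.097 Y18.897
M3 S352
G1 X156.868 Y24.277 F4139
G1 X151.488 Y26.506
G1 X146.108 Y24.277
G1 X143.879 Y18.897
G1 X146.108 Y13.517
G1 X151.488 Y11.288
G1 X156.868 Y13.517
G1 X159.097 Y18.897
M5
G0 X173.759 Y24.031
M3 S352
G1 X172.016 Y28.238 F4139
G1 X167.809 Y29.981
G1 X163.602 Y28.238
G1 X161.859 Y24.031
G1 X163.602 Y19.824
G1 X167.809 Y18.081
G1 X172.016 Y19.824
G1 X173.759 Y24.031
M5
G0 X112.774 Y80.769
M3 S352
G1 X225.226 Y80.769 F4139
G1 X225.226 Y39.356
G1 X112.774 Y39.356
G1 X112.774 Y80.769
M5
G0 X122.081 Y26.449
M3 S352
G1 X103.121 Y21.884 F4139
G1 X85.570 Y21.706
G1 X69.429 Y25.914
G1 X54.698 Y34.510
M5
G0 X0.000 Y0.000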